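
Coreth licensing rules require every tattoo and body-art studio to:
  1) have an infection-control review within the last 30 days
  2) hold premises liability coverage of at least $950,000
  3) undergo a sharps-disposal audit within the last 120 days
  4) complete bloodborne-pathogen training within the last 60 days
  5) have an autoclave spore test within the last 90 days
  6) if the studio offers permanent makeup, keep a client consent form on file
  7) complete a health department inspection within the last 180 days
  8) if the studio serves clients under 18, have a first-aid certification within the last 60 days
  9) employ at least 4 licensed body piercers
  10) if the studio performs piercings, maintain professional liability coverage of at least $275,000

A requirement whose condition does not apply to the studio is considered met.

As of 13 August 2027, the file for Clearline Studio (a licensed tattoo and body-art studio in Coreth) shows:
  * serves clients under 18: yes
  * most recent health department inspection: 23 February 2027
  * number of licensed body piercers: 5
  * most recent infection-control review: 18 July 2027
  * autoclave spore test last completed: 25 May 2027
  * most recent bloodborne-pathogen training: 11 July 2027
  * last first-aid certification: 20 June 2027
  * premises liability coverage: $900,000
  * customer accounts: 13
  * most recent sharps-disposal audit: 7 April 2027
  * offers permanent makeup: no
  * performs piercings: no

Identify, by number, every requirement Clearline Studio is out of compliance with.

1. infection-control review 26 days ago vs limit 30 → met
2. premises liability coverage $900,000 < $950,000 → not met
3. sharps-disposal audit 128 days ago vs limit 120 → not met
4. bloodborne-pathogen training 33 days ago vs limit 60 → met
5. autoclave spore test 80 days ago vs limit 90 → met
6. condition 'offers permanent makeup' does not hold → requirement n/a → met
7. health department inspection 171 days ago vs limit 180 → met
8. condition 'serves clients under 18' holds; first-aid certification 54 days ago vs limit 60 → met
9. licensed body piercers 5 ≥ 4 → met
10. condition 'performs piercings' does not hold → requirement n/a → met
Not met: 2, 3

2, 3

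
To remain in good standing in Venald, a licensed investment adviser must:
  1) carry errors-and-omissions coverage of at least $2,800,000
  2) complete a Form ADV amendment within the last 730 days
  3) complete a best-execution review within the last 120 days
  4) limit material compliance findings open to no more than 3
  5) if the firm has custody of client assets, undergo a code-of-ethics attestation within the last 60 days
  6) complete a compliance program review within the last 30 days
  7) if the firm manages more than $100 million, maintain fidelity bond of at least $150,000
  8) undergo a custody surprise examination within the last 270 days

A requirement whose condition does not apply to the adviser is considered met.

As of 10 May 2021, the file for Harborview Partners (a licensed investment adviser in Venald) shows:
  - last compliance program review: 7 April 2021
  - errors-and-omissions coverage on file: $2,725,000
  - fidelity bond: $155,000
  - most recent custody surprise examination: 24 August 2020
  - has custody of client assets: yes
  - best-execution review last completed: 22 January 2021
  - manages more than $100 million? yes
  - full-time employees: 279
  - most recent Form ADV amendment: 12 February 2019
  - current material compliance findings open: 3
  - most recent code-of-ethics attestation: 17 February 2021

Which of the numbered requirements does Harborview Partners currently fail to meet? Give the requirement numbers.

1. errors-and-omissions coverage $2,725,000 < $2,800,000 → not met
2. Form ADV amendment 818 days ago vs limit 730 → not met
3. best-execution review 108 days ago vs limit 120 → met
4. material compliance findings open 3 ≤ 3 → met
5. condition 'has custody of client assets' holds; code-of-ethics attestation 82 days ago vs limit 60 → not met
6. compliance program review 33 days ago vs limit 30 → not met
7. condition 'manages more than $100 million' holds; fidelity bond $155,000 ≥ $150,000 → met
8. custody surprise examination 259 days ago vs limit 270 → met
Not met: 1, 2, 5, 6

1, 2, 5, 6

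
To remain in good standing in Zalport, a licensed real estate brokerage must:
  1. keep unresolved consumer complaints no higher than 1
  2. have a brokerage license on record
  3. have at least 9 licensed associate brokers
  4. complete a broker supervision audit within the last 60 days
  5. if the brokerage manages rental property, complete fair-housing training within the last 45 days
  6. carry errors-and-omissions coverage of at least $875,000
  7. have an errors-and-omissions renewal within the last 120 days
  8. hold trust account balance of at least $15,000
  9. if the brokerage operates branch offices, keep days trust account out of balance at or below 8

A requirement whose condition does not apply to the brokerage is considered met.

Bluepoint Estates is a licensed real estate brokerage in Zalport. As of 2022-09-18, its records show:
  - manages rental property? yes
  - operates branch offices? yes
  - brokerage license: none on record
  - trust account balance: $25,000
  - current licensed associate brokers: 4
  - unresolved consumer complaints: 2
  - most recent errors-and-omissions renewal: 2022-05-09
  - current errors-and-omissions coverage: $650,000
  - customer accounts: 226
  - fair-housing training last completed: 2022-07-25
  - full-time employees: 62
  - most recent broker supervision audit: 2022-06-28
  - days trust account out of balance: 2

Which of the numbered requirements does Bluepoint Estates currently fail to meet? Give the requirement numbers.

1. unresolved consumer complaints 2 > 1 → not met
2. brokerage license absent → not met
3. licensed associate brokers 4 < 9 → not met
4. broker supervision audit 82 days ago vs limit 60 → not met
5. condition 'manages rental property' holds; fair-housing training 55 days ago vs limit 45 → not met
6. errors-and-omissions coverage $650,000 < $875,000 → not met
7. errors-and-omissions renewal 132 days ago vs limit 120 → not met
8. trust account balance $25,000 ≥ $15,000 → met
9. condition 'operates branch offices' holds; days trust account out of balance 2 ≤ 8 → met
Not met: 1, 2, 3, 4, 5, 6, 7

1, 2, 3, 4, 5, 6, 7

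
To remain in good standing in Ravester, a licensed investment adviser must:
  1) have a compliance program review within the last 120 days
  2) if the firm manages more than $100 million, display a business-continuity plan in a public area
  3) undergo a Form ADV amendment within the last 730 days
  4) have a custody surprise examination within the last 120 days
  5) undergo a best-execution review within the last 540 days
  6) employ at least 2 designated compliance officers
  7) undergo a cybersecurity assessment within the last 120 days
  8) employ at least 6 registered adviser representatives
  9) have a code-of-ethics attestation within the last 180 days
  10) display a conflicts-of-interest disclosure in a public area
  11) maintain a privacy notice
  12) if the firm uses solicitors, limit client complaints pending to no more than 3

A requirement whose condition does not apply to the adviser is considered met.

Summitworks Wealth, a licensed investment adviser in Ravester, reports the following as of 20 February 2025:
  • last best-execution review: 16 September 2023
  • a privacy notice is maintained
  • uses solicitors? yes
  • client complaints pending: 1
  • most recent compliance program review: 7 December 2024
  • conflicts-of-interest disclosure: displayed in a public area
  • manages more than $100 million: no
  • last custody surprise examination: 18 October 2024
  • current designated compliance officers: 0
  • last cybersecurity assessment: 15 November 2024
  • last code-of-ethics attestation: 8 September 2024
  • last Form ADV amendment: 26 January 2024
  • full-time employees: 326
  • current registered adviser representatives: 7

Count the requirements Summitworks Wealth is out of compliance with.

1. compliance program review 75 days ago vs limit 120 → met
2. condition 'manages more than $100 million' does not hold → requirement n/a → met
3. Form ADV amendment 391 days ago vs limit 730 → met
4. custody surprise examination 125 days ago vs limit 120 → not met
5. best-execution review 523 days ago vs limit 540 → met
6. designated compliance officers 0 < 2 → not met
7. cybersecurity assessment 97 days ago vs limit 120 → met
8. registered adviser representatives 7 ≥ 6 → met
9. code-of-ethics attestation 165 days ago vs limit 180 → met
10. conflicts-of-interest disclosure present → met
11. privacy notice present → met
12. condition 'uses solicitors' holds; client complaints pending 1 ≤ 3 → met
Not met: 2 of 12

2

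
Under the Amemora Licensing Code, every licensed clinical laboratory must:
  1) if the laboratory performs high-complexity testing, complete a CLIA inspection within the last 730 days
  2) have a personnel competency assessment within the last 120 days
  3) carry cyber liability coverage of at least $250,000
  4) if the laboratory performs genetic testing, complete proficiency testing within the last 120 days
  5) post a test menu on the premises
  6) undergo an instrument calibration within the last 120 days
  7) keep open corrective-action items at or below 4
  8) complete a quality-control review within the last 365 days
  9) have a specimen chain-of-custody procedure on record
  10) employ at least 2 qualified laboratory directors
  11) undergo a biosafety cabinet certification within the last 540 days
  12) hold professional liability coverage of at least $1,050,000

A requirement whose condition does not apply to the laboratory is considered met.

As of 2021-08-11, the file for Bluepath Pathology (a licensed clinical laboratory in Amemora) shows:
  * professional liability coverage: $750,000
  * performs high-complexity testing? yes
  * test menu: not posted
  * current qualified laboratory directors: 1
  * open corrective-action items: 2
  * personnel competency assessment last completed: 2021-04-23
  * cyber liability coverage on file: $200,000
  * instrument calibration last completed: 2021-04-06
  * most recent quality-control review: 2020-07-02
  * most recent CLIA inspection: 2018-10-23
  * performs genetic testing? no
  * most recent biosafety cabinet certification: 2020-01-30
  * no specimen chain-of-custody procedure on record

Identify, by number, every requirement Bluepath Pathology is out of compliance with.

1, 3, 5, 6, 8, 9, 10, 11, 12

1. condition 'performs high-complexity testing' holds; CLIA inspection 1023 days ago vs limit 730 → not met
2. personnel competency assessment 110 days ago vs limit 120 → met
3. cyber liability coverage $200,000 < $250,000 → not met
4. condition 'performs genetic testing' does not hold → requirement n/a → met
5. test menu absent → not met
6. instrument calibration 127 days ago vs limit 120 → not met
7. open corrective-action items 2 ≤ 4 → met
8. quality-control review 405 days ago vs limit 365 → not met
9. specimen chain-of-custody procedure absent → not met
10. qualified laboratory directors 1 < 2 → not met
11. biosafety cabinet certification 559 days ago vs limit 540 → not met
12. professional liability coverage $750,000 < $1,050,000 → not met
Not met: 1, 3, 5, 6, 8, 9, 10, 11, 12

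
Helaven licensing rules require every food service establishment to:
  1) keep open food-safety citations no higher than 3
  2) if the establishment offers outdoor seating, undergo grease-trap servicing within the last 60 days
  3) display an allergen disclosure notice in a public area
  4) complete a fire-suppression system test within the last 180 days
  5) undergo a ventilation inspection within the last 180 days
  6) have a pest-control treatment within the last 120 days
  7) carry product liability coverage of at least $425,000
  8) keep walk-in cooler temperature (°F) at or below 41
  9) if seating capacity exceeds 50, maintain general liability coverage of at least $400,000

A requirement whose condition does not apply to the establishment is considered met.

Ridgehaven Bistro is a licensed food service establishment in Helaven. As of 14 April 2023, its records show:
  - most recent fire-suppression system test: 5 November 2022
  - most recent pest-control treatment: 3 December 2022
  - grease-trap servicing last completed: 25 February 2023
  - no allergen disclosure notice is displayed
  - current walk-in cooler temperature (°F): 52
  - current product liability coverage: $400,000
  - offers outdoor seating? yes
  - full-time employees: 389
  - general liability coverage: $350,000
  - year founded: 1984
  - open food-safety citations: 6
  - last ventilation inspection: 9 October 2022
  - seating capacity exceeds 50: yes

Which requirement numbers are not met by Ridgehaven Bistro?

1. open food-safety citations 6 > 3 → not met
2. condition 'offers outdoor seating' holds; grease-trap servicing 48 days ago vs limit 60 → met
3. allergen disclosure notice absent → not met
4. fire-suppression system test 160 days ago vs limit 180 → met
5. ventilation inspection 187 days ago vs limit 180 → not met
6. pest-control treatment 132 days ago vs limit 120 → not met
7. product liability coverage $400,000 < $425,000 → not met
8. walk-in cooler temperature (°F) 52 > 41 → not met
9. condition 'seating capacity exceeds 50' holds; general liability coverage $350,000 < $400,000 → not met
Not met: 1, 3, 5, 6, 7, 8, 9

1, 3, 5, 6, 7, 8, 9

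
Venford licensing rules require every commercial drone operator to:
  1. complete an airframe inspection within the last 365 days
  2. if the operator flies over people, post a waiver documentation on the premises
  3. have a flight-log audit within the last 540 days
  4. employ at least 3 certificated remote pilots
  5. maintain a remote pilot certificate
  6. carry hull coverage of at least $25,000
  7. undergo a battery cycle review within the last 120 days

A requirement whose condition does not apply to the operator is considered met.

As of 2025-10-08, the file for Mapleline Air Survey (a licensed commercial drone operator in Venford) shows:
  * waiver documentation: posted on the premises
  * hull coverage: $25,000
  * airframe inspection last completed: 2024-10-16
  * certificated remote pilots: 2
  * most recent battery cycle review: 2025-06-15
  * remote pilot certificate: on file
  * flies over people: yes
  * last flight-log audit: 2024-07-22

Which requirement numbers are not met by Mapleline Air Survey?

4

1. airframe inspection 357 days ago vs limit 365 → met
2. condition 'flies over people' holds; waiver documentation present → met
3. flight-log audit 443 days ago vs limit 540 → met
4. certificated remote pilots 2 < 3 → not met
5. remote pilot certificate present → met
6. hull coverage $25,000 ≥ $25,000 → met
7. battery cycle review 115 days ago vs limit 120 → met
Not met: 4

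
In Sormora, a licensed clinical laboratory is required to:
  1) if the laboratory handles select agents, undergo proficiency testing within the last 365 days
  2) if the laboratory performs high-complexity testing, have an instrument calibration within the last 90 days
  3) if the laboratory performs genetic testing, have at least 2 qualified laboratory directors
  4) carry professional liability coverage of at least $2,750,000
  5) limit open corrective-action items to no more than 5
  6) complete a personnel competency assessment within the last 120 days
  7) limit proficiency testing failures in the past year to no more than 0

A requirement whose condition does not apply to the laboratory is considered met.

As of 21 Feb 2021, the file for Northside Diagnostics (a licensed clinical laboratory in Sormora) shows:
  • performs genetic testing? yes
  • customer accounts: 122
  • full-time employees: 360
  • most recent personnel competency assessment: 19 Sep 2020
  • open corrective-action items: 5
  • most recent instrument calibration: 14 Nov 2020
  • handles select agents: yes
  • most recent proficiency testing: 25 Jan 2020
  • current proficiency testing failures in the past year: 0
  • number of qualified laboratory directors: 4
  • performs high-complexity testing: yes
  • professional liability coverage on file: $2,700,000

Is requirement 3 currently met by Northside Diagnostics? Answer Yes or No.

Yes

3. condition 'performs genetic testing' holds; qualified laboratory directors 4 ≥ 2 → met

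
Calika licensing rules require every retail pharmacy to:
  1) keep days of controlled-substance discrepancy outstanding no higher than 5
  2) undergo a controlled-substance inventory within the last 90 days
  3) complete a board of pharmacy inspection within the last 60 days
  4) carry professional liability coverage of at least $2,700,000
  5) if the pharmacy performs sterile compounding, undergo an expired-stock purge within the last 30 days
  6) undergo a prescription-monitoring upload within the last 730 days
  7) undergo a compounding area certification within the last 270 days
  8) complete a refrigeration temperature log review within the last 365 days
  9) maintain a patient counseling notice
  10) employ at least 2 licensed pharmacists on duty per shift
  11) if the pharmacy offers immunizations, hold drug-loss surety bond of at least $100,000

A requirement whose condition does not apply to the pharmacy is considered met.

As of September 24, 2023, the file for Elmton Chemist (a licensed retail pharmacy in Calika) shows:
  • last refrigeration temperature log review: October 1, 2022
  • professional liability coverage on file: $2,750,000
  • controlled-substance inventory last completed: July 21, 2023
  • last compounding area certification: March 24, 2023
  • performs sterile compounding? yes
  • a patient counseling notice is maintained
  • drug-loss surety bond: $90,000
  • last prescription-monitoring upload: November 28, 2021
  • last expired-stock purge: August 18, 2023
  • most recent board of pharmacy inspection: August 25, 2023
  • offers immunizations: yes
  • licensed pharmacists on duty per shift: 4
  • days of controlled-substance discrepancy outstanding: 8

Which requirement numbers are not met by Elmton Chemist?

1. days of controlled-substance discrepancy outstanding 8 > 5 → not met
2. controlled-substance inventory 65 days ago vs limit 90 → met
3. board of pharmacy inspection 30 days ago vs limit 60 → met
4. professional liability coverage $2,750,000 ≥ $2,700,000 → met
5. condition 'performs sterile compounding' holds; expired-stock purge 37 days ago vs limit 30 → not met
6. prescription-monitoring upload 665 days ago vs limit 730 → met
7. compounding area certification 184 days ago vs limit 270 → met
8. refrigeration temperature log review 358 days ago vs limit 365 → met
9. patient counseling notice present → met
10. licensed pharmacists on duty per shift 4 ≥ 2 → met
11. condition 'offers immunizations' holds; drug-loss surety bond $90,000 < $100,000 → not met
Not met: 1, 5, 11

1, 5, 11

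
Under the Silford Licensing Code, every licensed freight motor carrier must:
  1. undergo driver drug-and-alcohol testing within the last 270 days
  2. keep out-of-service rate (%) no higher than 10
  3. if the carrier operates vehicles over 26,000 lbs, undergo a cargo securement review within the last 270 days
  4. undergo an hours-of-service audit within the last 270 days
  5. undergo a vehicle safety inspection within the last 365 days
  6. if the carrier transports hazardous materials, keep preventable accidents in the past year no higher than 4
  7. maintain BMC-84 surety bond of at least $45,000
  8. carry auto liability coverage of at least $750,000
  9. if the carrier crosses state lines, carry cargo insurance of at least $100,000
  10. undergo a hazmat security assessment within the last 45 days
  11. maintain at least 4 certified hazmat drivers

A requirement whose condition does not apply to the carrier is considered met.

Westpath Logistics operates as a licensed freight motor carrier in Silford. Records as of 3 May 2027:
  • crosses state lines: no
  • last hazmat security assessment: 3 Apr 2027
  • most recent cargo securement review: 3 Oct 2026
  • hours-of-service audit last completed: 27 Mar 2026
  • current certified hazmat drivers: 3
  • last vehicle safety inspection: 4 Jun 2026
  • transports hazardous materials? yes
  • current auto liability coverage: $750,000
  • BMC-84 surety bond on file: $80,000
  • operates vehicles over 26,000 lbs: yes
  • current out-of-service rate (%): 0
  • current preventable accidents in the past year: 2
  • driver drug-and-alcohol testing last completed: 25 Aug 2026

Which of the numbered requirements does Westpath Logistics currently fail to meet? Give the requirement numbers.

4, 11

1. driver drug-and-alcohol testing 251 days ago vs limit 270 → met
2. out-of-service rate (%) 0 ≤ 10 → met
3. condition 'operates vehicles over 26,000 lbs' holds; cargo securement review 212 days ago vs limit 270 → met
4. hours-of-service audit 402 days ago vs limit 270 → not met
5. vehicle safety inspection 333 days ago vs limit 365 → met
6. condition 'transports hazardous materials' holds; preventable accidents in the past year 2 ≤ 4 → met
7. BMC-84 surety bond $80,000 ≥ $45,000 → met
8. auto liability coverage $750,000 ≥ $750,000 → met
9. condition 'crosses state lines' does not hold → requirement n/a → met
10. hazmat security assessment 30 days ago vs limit 45 → met
11. certified hazmat drivers 3 < 4 → not met
Not met: 4, 11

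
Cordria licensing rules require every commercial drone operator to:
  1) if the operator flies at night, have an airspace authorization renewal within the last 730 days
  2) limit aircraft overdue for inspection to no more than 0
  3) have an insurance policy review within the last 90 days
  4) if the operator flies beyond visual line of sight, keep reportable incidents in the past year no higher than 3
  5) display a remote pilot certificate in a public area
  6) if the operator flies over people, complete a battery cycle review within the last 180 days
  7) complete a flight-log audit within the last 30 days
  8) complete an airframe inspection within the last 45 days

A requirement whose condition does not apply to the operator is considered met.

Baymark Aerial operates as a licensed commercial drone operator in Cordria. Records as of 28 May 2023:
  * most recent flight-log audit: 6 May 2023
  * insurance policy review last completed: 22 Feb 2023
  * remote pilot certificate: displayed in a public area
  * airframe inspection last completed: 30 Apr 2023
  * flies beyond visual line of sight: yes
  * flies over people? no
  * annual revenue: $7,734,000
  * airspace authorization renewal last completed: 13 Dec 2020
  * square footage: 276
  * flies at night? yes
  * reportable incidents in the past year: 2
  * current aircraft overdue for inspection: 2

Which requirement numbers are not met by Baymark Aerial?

1, 2, 3

1. condition 'flies at night' holds; airspace authorization renewal 896 days ago vs limit 730 → not met
2. aircraft overdue for inspection 2 > 0 → not met
3. insurance policy review 95 days ago vs limit 90 → not met
4. condition 'flies beyond visual line of sight' holds; reportable incidents in the past year 2 ≤ 3 → met
5. remote pilot certificate present → met
6. condition 'flies over people' does not hold → requirement n/a → met
7. flight-log audit 22 days ago vs limit 30 → met
8. airframe inspection 28 days ago vs limit 45 → met
Not met: 1, 2, 3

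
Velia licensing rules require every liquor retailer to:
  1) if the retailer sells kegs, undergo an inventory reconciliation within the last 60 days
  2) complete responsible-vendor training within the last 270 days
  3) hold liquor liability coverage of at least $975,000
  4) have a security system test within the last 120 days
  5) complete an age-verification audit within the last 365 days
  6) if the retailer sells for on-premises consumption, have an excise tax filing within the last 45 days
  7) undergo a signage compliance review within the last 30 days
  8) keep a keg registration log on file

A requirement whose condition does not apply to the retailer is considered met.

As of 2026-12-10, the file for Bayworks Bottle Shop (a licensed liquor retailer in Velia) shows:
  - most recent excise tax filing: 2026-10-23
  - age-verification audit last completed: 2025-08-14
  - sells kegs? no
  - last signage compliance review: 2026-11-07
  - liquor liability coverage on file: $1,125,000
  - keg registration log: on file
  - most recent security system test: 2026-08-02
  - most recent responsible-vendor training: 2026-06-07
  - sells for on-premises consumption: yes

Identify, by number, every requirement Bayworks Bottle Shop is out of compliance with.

4, 5, 6, 7

1. condition 'sells kegs' does not hold → requirement n/a → met
2. responsible-vendor training 186 days ago vs limit 270 → met
3. liquor liability coverage $1,125,000 ≥ $975,000 → met
4. security system test 130 days ago vs limit 120 → not met
5. age-verification audit 483 days ago vs limit 365 → not met
6. condition 'sells for on-premises consumption' holds; excise tax filing 48 days ago vs limit 45 → not met
7. signage compliance review 33 days ago vs limit 30 → not met
8. keg registration log present → met
Not met: 4, 5, 6, 7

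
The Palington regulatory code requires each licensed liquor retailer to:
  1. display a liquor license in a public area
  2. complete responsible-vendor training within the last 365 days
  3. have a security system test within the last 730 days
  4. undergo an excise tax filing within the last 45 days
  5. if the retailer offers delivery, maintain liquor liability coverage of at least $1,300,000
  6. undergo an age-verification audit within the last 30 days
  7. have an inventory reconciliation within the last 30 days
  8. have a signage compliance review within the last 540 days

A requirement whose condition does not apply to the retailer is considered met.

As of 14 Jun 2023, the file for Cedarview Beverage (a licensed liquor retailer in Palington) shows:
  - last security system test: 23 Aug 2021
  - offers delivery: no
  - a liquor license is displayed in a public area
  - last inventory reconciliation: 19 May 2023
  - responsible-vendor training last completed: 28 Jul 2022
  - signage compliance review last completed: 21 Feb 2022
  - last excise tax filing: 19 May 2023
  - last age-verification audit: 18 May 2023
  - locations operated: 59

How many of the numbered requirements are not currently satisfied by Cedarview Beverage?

1. liquor license present → met
2. responsible-vendor training 321 days ago vs limit 365 → met
3. security system test 660 days ago vs limit 730 → met
4. excise tax filing 26 days ago vs limit 45 → met
5. condition 'offers delivery' does not hold → requirement n/a → met
6. age-verification audit 27 days ago vs limit 30 → met
7. inventory reconciliation 26 days ago vs limit 30 → met
8. signage compliance review 478 days ago vs limit 540 → met
Not met: 0 of 8

0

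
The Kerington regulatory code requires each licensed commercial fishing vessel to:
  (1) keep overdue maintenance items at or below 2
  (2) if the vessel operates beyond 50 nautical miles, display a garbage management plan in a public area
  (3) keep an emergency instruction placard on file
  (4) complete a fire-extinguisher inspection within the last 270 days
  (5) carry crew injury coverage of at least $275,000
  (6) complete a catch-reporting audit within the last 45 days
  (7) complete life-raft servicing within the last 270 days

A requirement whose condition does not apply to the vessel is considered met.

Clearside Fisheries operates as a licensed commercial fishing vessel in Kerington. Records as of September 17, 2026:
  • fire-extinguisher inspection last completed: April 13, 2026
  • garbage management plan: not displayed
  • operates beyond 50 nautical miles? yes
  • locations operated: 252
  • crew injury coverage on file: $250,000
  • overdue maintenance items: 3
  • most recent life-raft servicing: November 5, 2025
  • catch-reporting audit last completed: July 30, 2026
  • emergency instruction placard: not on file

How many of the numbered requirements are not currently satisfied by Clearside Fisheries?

6

1. overdue maintenance items 3 > 2 → not met
2. condition 'operates beyond 50 nautical miles' holds; garbage management plan absent → not met
3. emergency instruction placard absent → not met
4. fire-extinguisher inspection 157 days ago vs limit 270 → met
5. crew injury coverage $250,000 < $275,000 → not met
6. catch-reporting audit 49 days ago vs limit 45 → not met
7. life-raft servicing 316 days ago vs limit 270 → not met
Not met: 6 of 7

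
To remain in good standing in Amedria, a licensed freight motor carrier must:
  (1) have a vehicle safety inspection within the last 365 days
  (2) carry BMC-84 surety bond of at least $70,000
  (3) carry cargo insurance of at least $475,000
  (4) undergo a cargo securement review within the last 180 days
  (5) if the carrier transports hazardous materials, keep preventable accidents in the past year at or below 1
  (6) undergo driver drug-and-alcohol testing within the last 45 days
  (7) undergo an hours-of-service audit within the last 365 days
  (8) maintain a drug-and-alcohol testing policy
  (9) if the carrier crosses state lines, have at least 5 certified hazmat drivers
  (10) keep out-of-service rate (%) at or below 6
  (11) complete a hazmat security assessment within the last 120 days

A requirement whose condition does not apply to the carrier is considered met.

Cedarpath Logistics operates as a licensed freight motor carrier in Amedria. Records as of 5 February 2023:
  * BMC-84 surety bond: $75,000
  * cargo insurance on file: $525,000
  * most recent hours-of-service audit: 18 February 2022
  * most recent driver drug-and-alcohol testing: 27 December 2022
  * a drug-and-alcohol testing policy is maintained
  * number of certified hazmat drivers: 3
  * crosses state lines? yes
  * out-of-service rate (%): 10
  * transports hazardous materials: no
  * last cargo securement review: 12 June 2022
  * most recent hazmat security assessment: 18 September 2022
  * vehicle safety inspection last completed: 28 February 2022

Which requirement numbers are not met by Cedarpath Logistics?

4, 9, 10, 11

1. vehicle safety inspection 342 days ago vs limit 365 → met
2. BMC-84 surety bond $75,000 ≥ $70,000 → met
3. cargo insurance $525,000 ≥ $475,000 → met
4. cargo securement review 238 days ago vs limit 180 → not met
5. condition 'transports hazardous materials' does not hold → requirement n/a → met
6. driver drug-and-alcohol testing 40 days ago vs limit 45 → met
7. hours-of-service audit 352 days ago vs limit 365 → met
8. drug-and-alcohol testing policy present → met
9. condition 'crosses state lines' holds; certified hazmat drivers 3 < 5 → not met
10. out-of-service rate (%) 10 > 6 → not met
11. hazmat security assessment 140 days ago vs limit 120 → not met
Not met: 4, 9, 10, 11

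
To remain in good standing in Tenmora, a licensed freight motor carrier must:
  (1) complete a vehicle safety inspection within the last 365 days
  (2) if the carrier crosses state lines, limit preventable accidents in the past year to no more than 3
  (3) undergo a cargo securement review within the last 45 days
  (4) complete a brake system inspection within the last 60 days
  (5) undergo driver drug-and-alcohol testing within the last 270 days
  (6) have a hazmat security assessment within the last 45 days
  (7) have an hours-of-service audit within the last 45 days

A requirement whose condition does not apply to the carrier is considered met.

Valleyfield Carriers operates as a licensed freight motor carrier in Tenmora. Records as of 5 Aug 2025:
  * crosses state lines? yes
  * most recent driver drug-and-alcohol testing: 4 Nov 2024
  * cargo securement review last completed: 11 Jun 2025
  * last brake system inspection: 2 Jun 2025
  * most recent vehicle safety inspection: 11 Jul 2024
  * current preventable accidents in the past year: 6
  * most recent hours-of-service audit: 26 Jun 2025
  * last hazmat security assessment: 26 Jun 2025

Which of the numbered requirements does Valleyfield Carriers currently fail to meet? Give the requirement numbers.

1. vehicle safety inspection 390 days ago vs limit 365 → not met
2. condition 'crosses state lines' holds; preventable accidents in the past year 6 > 3 → not met
3. cargo securement review 55 days ago vs limit 45 → not met
4. brake system inspection 64 days ago vs limit 60 → not met
5. driver drug-and-alcohol testing 274 days ago vs limit 270 → not met
6. hazmat security assessment 40 days ago vs limit 45 → met
7. hours-of-service audit 40 days ago vs limit 45 → met
Not met: 1, 2, 3, 4, 5

1, 2, 3, 4, 5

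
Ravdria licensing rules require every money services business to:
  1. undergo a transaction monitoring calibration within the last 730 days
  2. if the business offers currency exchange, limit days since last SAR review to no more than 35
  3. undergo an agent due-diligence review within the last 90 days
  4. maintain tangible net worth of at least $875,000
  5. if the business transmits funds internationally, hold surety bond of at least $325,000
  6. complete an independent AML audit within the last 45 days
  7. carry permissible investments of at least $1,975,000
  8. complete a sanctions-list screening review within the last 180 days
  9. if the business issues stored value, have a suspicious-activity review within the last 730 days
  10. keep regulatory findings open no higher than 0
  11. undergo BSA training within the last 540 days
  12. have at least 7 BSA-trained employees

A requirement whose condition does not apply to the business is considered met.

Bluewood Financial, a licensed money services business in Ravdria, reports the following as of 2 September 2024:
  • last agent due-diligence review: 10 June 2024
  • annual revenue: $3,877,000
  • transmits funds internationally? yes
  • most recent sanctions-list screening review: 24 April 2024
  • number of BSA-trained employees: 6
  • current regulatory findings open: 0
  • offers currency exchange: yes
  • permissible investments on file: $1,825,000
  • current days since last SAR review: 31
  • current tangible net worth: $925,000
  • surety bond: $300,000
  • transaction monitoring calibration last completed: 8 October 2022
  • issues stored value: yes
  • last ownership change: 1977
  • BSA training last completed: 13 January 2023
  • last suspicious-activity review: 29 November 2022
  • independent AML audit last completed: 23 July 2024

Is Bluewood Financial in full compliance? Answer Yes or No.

1. transaction monitoring calibration 695 days ago vs limit 730 → met
2. condition 'offers currency exchange' holds; days since last SAR review 31 ≤ 35 → met
3. agent due-diligence review 84 days ago vs limit 90 → met
4. tangible net worth $925,000 ≥ $875,000 → met
5. condition 'transmits funds internationally' holds; surety bond $300,000 < $325,000 → not met
6. independent AML audit 41 days ago vs limit 45 → met
7. permissible investments $1,825,000 < $1,975,000 → not met
8. sanctions-list screening review 131 days ago vs limit 180 → met
9. condition 'issues stored value' holds; suspicious-activity review 643 days ago vs limit 730 → met
10. regulatory findings open 0 ≤ 0 → met
11. BSA training 598 days ago vs limit 540 → not met
12. BSA-trained employees 6 < 7 → not met
Not met: 5, 7, 11, 12

No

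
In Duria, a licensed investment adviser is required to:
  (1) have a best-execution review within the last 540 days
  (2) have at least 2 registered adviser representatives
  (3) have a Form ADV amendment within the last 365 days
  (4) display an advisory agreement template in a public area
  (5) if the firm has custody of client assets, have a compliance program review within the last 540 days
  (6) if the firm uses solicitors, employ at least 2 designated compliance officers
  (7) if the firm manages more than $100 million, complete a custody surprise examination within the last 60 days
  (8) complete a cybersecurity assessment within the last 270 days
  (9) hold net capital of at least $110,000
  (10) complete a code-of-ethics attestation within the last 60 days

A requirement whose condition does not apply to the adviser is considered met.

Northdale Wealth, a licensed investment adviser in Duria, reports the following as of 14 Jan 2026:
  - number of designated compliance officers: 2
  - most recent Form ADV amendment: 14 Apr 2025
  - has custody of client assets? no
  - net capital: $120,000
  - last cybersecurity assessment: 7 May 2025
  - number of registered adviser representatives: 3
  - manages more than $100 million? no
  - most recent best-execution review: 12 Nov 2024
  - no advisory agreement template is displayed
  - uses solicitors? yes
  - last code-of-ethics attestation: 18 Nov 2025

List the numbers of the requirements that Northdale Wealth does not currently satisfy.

1. best-execution review 428 days ago vs limit 540 → met
2. registered adviser representatives 3 ≥ 2 → met
3. Form ADV amendment 275 days ago vs limit 365 → met
4. advisory agreement template absent → not met
5. condition 'has custody of client assets' does not hold → requirement n/a → met
6. condition 'uses solicitors' holds; designated compliance officers 2 ≥ 2 → met
7. condition 'manages more than $100 million' does not hold → requirement n/a → met
8. cybersecurity assessment 252 days ago vs limit 270 → met
9. net capital $120,000 ≥ $110,000 → met
10. code-of-ethics attestation 57 days ago vs limit 60 → met
Not met: 4

4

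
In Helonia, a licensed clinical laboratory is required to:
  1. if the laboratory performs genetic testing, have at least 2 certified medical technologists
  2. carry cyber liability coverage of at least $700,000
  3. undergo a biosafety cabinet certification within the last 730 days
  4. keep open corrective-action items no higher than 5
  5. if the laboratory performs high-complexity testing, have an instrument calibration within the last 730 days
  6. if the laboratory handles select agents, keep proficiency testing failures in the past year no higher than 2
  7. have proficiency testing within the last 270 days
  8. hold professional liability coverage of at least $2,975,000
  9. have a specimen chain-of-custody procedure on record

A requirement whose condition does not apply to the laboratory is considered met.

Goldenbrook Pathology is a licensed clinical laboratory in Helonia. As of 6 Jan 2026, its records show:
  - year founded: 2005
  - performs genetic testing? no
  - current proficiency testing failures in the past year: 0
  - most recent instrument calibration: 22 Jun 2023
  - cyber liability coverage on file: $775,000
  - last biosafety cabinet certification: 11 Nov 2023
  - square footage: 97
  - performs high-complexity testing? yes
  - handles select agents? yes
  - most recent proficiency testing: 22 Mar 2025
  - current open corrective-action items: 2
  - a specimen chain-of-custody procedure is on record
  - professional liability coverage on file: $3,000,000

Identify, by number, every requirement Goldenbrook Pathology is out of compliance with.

1. condition 'performs genetic testing' does not hold → requirement n/a → met
2. cyber liability coverage $775,000 ≥ $700,000 → met
3. biosafety cabinet certification 787 days ago vs limit 730 → not met
4. open corrective-action items 2 ≤ 5 → met
5. condition 'performs high-complexity testing' holds; instrument calibration 929 days ago vs limit 730 → not met
6. condition 'handles select agents' holds; proficiency testing failures in the past year 0 ≤ 2 → met
7. proficiency testing 290 days ago vs limit 270 → not met
8. professional liability coverage $3,000,000 ≥ $2,975,000 → met
9. specimen chain-of-custody procedure present → met
Not met: 3, 5, 7

3, 5, 7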